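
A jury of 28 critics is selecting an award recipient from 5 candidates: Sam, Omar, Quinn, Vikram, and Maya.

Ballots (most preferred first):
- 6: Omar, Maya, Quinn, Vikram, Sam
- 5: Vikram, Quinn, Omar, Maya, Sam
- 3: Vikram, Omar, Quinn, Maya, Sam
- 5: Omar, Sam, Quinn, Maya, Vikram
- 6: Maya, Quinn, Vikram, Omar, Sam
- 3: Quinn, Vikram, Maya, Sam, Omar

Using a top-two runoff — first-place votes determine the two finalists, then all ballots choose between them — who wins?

Round 1 first-place votes: Sam 0, Omar 11, Quinn 3, Vikram 8, Maya 6. Omar and Vikram advance.
Runoff: Omar is ranked above Vikram on 11 ballots, Vikram above Omar on 17.

Vikram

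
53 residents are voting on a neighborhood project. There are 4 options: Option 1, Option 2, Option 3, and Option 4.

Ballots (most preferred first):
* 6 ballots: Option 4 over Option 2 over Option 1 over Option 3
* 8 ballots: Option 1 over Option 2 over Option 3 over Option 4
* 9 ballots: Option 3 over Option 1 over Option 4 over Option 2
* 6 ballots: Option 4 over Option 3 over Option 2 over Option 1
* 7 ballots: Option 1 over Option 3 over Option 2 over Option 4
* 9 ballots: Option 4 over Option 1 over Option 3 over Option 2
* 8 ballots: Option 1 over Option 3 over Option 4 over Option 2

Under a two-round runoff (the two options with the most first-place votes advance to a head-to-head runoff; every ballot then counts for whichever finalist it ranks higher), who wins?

Option 1

Round 1 first-place votes: Option 1 23, Option 2 0, Option 3 9, Option 4 21. Option 1 and Option 4 advance.
Runoff: Option 1 is ranked above Option 4 on 32 ballots, Option 4 above Option 1 on 21.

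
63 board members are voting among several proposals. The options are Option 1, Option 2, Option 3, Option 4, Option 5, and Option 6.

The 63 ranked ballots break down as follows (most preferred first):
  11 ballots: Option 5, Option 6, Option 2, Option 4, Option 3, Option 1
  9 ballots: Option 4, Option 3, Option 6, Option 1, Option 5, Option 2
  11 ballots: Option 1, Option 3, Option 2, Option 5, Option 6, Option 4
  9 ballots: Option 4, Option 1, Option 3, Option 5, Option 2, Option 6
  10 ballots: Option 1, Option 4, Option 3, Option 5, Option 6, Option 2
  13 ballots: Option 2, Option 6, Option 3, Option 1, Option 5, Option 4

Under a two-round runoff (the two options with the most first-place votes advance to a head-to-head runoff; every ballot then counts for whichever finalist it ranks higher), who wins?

Option 1

Round 1 first-place votes: Option 1 21, Option 2 13, Option 3 0, Option 4 18, Option 5 11, Option 6 0. Option 1 and Option 4 advance.
Runoff: Option 1 is ranked above Option 4 on 34 ballots, Option 4 above Option 1 on 29.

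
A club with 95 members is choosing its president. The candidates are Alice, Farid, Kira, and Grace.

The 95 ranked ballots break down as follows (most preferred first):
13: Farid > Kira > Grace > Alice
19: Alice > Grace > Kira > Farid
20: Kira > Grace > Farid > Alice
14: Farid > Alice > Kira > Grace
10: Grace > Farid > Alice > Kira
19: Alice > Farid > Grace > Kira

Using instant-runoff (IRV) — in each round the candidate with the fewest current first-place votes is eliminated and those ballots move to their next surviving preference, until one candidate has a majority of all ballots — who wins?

Round 1: Alice 38, Farid 27, Kira 20, Grace 10. Grace eliminated.
Round 2: Alice 38, Farid 37, Kira 20. Kira eliminated.
Round 3: Alice 38, Farid 57. Farid has a majority (≥48).

Farid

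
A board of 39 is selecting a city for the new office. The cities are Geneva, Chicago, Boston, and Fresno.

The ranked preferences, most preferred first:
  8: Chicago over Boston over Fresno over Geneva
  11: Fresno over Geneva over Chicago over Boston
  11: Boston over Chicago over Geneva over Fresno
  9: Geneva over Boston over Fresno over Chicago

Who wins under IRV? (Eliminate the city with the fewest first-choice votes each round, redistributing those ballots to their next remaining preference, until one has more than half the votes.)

Round 1: Geneva 9, Chicago 8, Boston 11, Fresno 11. Chicago eliminated.
Round 2: Geneva 9, Boston 19, Fresno 11. Geneva eliminated.
Round 3: Boston 28, Fresno 11. Boston has a majority (≥20).

Boston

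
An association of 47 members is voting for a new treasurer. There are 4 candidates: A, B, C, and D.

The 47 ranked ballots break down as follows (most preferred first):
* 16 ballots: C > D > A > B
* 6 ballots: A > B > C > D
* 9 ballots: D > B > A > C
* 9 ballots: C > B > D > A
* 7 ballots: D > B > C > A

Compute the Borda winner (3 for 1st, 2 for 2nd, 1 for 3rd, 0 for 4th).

A: 16×1 + 6×3 + 9×1 + 9×0 + 7×0 = 43
B: 16×0 + 6×2 + 9×2 + 9×2 + 7×2 = 62
C: 16×3 + 6×1 + 9×0 + 9×3 + 7×1 = 88
D: 16×2 + 6×0 + 9×3 + 9×1 + 7×3 = 89

D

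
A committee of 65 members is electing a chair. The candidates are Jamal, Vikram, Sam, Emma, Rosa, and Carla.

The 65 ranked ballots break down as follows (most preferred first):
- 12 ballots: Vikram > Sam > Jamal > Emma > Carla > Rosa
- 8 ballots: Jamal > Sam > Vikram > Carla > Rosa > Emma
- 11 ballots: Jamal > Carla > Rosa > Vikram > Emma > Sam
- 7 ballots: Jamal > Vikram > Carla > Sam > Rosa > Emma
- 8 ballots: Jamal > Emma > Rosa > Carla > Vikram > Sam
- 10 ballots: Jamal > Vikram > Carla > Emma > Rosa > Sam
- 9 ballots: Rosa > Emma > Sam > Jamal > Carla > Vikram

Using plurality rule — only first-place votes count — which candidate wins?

First-place votes: Jamal 44, Vikram 12, Sam 0, Emma 0, Rosa 9, Carla 0.

Jamal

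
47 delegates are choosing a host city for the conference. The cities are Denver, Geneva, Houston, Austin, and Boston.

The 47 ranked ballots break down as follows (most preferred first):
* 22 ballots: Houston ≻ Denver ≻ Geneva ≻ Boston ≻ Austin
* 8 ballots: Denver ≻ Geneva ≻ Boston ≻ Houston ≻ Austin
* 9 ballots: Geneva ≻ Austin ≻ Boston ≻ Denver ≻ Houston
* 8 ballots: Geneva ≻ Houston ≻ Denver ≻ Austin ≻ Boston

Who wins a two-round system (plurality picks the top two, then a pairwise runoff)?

Geneva

Round 1 first-place votes: Denver 8, Geneva 17, Houston 22, Austin 0, Boston 0. Houston and Geneva advance.
Runoff: Houston is ranked above Geneva on 22 ballots, Geneva above Houston on 25.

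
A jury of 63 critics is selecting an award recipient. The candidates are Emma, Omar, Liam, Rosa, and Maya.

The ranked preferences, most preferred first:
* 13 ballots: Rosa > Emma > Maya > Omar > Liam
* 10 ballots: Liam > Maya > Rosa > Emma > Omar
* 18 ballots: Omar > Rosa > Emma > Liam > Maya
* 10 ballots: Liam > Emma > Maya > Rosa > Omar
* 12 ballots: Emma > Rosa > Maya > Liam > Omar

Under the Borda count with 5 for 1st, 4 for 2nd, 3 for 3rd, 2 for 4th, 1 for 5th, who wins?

Rosa

Emma: 13×4 + 10×2 + 18×3 + 10×4 + 12×5 = 226
Omar: 13×2 + 10×1 + 18×5 + 10×1 + 12×1 = 148
Liam: 13×1 + 10×5 + 18×2 + 10×5 + 12×2 = 173
Rosa: 13×5 + 10×3 + 18×4 + 10×2 + 12×4 = 235
Maya: 13×3 + 10×4 + 18×1 + 10×3 + 12×3 = 163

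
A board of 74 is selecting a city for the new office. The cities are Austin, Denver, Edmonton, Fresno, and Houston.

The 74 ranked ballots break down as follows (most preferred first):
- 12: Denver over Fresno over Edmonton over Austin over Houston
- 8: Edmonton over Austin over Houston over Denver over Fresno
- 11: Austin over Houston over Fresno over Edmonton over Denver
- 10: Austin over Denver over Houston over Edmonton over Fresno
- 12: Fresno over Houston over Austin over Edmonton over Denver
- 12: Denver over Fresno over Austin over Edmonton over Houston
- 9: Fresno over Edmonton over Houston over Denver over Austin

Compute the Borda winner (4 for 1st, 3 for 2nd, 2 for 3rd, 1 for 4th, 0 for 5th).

Austin: 12×1 + 8×3 + 11×4 + 10×4 + 12×2 + 12×2 + 9×0 = 168
Denver: 12×4 + 8×1 + 11×0 + 10×3 + 12×0 + 12×4 + 9×1 = 143
Edmonton: 12×2 + 8×4 + 11×1 + 10×1 + 12×1 + 12×1 + 9×3 = 128
Fresno: 12×3 + 8×0 + 11×2 + 10×0 + 12×4 + 12×3 + 9×4 = 178
Houston: 12×0 + 8×2 + 11×3 + 10×2 + 12×3 + 12×0 + 9×2 = 123

Fresno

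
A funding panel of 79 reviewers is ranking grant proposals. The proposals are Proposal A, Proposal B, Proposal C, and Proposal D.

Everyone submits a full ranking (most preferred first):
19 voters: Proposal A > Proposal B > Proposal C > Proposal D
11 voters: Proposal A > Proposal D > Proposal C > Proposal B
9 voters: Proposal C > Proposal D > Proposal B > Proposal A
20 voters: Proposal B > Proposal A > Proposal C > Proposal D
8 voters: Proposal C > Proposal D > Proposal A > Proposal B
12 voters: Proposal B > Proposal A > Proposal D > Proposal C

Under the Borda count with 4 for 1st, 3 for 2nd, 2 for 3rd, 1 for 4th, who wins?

Proposal A

Proposal A: 19×4 + 11×4 + 9×1 + 20×3 + 8×2 + 12×3 = 241
Proposal B: 19×3 + 11×1 + 9×2 + 20×4 + 8×1 + 12×4 = 222
Proposal C: 19×2 + 11×2 + 9×4 + 20×2 + 8×4 + 12×1 = 180
Proposal D: 19×1 + 11×3 + 9×3 + 20×1 + 8×3 + 12×2 = 147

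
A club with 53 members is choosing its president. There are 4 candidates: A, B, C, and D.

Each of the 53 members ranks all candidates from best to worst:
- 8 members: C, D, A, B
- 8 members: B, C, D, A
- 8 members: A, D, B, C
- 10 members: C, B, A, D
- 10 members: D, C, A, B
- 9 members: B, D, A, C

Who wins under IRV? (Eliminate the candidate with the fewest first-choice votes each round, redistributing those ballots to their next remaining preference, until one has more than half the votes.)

D

Round 1: A 8, B 17, C 18, D 10. A eliminated.
Round 2: B 17, C 18, D 18. B eliminated.
Round 3: C 26, D 27. D has a majority (≥27).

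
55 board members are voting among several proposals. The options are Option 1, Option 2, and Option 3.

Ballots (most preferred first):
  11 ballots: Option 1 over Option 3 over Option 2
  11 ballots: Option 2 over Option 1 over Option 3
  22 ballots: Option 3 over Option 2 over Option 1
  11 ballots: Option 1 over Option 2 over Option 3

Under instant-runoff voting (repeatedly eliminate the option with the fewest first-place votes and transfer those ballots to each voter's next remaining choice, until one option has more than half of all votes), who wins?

Round 1: Option 1 22, Option 2 11, Option 3 22. Option 2 eliminated.
Round 2: Option 1 33, Option 3 22. Option 1 has a majority (≥28).

Option 1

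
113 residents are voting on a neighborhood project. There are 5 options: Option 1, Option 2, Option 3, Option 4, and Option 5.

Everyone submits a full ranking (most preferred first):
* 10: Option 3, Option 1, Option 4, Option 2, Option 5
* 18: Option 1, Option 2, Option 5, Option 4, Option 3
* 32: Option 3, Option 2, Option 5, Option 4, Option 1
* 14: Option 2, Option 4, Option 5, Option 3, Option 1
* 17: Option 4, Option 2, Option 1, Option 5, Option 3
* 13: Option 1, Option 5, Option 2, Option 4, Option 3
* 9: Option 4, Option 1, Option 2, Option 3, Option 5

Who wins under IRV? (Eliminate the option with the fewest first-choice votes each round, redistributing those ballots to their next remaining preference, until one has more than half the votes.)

Option 4

Round 1: Option 1 31, Option 2 14, Option 3 42, Option 4 26, Option 5 0. Option 5 eliminated.
Round 2: Option 1 31, Option 2 14, Option 3 42, Option 4 26. Option 2 eliminated.
Round 3: Option 1 31, Option 3 42, Option 4 40. Option 1 eliminated.
Round 4: Option 3 42, Option 4 71. Option 4 has a majority (≥57).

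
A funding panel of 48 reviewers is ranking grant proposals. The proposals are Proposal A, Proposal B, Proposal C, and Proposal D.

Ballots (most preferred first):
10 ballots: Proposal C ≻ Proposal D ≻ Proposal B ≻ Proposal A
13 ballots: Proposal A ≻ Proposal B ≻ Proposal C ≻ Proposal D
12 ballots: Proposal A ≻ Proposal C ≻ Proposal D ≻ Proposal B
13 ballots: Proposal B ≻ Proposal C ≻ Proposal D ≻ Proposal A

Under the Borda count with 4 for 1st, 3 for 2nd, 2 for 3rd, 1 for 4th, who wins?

Proposal A: 10×1 + 13×4 + 12×4 + 13×1 = 123
Proposal B: 10×2 + 13×3 + 12×1 + 13×4 = 123
Proposal C: 10×4 + 13×2 + 12×3 + 13×3 = 141
Proposal D: 10×3 + 13×1 + 12×2 + 13×2 = 93

Proposal C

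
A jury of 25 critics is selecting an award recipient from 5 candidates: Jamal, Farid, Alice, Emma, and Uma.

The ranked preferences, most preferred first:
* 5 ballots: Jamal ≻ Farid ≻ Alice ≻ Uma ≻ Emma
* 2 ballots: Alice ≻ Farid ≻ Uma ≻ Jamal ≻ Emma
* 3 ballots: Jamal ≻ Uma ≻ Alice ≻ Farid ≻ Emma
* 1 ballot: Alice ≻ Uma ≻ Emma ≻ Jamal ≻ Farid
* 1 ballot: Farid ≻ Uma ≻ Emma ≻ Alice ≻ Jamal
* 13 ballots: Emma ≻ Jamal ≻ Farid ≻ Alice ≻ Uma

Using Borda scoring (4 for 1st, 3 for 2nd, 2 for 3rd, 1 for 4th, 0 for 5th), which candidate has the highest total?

Jamal: 5×4 + 2×1 + 3×4 + 1×1 + 1×0 + 13×3 = 74
Farid: 5×3 + 2×3 + 3×1 + 1×0 + 1×4 + 13×2 = 54
Alice: 5×2 + 2×4 + 3×2 + 1×4 + 1×1 + 13×1 = 42
Emma: 5×0 + 2×0 + 3×0 + 1×2 + 1×2 + 13×4 = 56
Uma: 5×1 + 2×2 + 3×3 + 1×3 + 1×3 + 13×0 = 24

Jamal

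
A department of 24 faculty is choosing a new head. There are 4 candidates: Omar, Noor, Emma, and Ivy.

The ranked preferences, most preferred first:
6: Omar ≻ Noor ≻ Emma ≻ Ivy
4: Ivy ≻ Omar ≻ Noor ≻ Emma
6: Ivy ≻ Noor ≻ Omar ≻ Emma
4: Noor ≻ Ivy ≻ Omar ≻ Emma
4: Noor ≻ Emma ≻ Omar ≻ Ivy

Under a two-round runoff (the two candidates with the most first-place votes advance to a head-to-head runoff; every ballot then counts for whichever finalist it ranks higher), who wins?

Noor

Round 1 first-place votes: Omar 6, Noor 8, Emma 0, Ivy 10. Ivy and Noor advance.
Runoff: Ivy is ranked above Noor on 10 ballots, Noor above Ivy on 14.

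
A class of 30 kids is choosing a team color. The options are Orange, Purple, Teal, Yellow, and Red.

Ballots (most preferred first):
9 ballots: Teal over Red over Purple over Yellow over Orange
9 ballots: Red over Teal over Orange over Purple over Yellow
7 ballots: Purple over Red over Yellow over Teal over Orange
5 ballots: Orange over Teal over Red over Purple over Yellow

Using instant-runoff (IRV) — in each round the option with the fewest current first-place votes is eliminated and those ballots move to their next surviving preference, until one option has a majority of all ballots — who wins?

Red

Round 1: Orange 5, Purple 7, Teal 9, Yellow 0, Red 9. Yellow eliminated.
Round 2: Orange 5, Purple 7, Teal 9, Red 9. Orange eliminated.
Round 3: Purple 7, Teal 14, Red 9. Purple eliminated.
Round 4: Teal 14, Red 16. Red has a majority (≥16).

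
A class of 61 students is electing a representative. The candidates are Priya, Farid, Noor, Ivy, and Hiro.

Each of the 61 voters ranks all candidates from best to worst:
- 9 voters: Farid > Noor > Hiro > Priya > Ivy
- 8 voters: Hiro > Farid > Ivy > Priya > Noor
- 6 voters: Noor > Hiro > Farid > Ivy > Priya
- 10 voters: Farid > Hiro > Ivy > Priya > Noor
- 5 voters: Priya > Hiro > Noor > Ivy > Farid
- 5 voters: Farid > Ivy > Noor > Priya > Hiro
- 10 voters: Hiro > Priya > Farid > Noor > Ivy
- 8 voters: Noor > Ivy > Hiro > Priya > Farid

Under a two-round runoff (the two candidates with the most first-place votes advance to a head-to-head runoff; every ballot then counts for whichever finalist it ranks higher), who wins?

Hiro

Round 1 first-place votes: Priya 5, Farid 24, Noor 14, Ivy 0, Hiro 18. Farid and Hiro advance.
Runoff: Farid is ranked above Hiro on 24 ballots, Hiro above Farid on 37.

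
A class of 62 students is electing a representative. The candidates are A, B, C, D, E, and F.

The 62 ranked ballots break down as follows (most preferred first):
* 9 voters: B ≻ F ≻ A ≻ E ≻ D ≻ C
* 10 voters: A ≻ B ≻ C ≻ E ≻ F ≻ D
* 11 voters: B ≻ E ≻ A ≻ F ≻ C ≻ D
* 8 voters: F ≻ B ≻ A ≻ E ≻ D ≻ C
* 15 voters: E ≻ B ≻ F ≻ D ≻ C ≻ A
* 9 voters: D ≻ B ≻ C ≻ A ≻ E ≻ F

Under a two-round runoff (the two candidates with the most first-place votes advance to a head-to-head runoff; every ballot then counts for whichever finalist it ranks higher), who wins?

B

Round 1 first-place votes: A 10, B 20, C 0, D 9, E 15, F 8. B and E advance.
Runoff: B is ranked above E on 47 ballots, E above B on 15.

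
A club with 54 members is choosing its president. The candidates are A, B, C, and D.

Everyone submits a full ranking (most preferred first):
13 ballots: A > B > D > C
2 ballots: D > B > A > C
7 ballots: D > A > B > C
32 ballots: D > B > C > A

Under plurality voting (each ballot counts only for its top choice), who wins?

First-place votes: A 13, B 0, C 0, D 41.

D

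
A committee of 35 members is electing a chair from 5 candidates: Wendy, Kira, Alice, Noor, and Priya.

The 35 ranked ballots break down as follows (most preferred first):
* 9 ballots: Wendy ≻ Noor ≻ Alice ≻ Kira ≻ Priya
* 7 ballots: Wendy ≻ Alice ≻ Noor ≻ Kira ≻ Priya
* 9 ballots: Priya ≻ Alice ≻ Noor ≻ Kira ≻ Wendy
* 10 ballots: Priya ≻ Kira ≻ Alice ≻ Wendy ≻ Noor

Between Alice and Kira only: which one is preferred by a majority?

Alice is ranked above Kira on 25 ballots; Kira above Alice on 10.

Alice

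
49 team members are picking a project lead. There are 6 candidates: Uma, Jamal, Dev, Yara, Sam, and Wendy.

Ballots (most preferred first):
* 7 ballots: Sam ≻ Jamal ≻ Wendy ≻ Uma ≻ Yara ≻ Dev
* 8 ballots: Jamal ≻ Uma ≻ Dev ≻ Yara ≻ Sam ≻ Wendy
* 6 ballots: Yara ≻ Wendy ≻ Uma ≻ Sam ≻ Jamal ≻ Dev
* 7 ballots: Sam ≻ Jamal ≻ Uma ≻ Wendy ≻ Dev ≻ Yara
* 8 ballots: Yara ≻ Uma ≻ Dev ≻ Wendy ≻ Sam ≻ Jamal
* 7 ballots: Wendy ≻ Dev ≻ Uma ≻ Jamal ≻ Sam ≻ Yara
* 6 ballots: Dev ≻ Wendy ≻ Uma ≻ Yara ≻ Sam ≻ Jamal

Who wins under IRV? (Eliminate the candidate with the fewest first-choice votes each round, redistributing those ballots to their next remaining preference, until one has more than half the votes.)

Round 1: Uma 0, Jamal 8, Dev 6, Yara 14, Sam 14, Wendy 7. Uma eliminated.
Round 2: Jamal 8, Dev 6, Yara 14, Sam 14, Wendy 7. Dev eliminated.
Round 3: Jamal 8, Yara 14, Sam 14, Wendy 13. Jamal eliminated.
Round 4: Yara 22, Sam 14, Wendy 13. Wendy eliminated.
Round 5: Yara 28, Sam 21. Yara has a majority (≥25).

Yara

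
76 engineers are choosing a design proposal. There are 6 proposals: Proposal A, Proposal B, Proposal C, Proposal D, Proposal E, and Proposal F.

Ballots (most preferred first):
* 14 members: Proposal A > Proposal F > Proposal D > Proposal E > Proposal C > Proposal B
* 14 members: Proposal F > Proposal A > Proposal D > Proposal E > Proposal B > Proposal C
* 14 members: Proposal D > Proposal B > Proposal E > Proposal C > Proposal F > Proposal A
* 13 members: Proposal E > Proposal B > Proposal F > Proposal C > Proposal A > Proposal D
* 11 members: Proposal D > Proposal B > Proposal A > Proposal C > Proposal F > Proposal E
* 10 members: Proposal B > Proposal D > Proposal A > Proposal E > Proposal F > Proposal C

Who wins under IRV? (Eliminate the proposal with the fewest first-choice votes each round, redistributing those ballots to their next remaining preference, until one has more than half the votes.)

Proposal F

Round 1: Proposal A 14, Proposal B 10, Proposal C 0, Proposal D 25, Proposal E 13, Proposal F 14. Proposal C eliminated.
Round 2: Proposal A 14, Proposal B 10, Proposal D 25, Proposal E 13, Proposal F 14. Proposal B eliminated.
Round 3: Proposal A 14, Proposal D 35, Proposal E 13, Proposal F 14. Proposal E eliminated.
Round 4: Proposal A 14, Proposal D 35, Proposal F 27. Proposal A eliminated.
Round 5: Proposal D 35, Proposal F 41. Proposal F has a majority (≥39).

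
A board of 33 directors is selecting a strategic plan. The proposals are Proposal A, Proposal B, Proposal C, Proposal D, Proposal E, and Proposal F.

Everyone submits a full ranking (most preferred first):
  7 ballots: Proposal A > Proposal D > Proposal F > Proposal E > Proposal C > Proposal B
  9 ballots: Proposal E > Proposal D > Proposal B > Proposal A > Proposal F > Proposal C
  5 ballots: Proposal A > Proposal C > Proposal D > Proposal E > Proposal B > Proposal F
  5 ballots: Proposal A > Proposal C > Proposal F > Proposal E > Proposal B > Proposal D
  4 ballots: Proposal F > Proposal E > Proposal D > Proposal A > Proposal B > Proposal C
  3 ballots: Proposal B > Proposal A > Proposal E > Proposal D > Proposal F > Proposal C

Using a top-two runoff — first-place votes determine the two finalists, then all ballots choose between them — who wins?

Proposal A

Round 1 first-place votes: Proposal A 17, Proposal B 3, Proposal C 0, Proposal D 0, Proposal E 9, Proposal F 4. Proposal A and Proposal E advance.
Runoff: Proposal A is ranked above Proposal E on 20 ballots, Proposal E above Proposal A on 13.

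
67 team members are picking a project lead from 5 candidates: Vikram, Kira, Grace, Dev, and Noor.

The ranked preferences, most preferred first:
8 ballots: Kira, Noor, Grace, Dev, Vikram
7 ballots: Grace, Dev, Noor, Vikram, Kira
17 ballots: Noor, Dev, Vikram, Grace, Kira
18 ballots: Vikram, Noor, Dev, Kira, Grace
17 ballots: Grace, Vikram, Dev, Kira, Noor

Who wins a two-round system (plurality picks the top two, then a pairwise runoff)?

Round 1 first-place votes: Vikram 18, Kira 8, Grace 24, Dev 0, Noor 17. Grace and Vikram advance.
Runoff: Grace is ranked above Vikram on 32 ballots, Vikram above Grace on 35.

Vikram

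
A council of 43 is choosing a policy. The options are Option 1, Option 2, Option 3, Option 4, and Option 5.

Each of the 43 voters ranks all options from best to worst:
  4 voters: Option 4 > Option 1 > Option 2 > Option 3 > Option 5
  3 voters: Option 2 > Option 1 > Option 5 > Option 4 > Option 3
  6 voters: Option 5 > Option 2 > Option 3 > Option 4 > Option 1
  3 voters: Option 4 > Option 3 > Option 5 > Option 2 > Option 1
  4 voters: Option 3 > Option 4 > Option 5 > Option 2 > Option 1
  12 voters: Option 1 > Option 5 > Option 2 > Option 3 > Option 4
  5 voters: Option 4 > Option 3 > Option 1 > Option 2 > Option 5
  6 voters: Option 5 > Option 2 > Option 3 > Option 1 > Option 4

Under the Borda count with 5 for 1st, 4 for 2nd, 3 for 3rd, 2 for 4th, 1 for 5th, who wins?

Option 1: 4×4 + 3×4 + 6×1 + 3×1 + 4×1 + 12×5 + 5×3 + 6×2 = 128
Option 2: 4×3 + 3×5 + 6×4 + 3×2 + 4×2 + 12×3 + 5×2 + 6×4 = 135
Option 3: 4×2 + 3×1 + 6×3 + 3×4 + 4×5 + 12×2 + 5×4 + 6×3 = 123
Option 4: 4×5 + 3×2 + 6×2 + 3×5 + 4×4 + 12×1 + 5×5 + 6×1 = 112
Option 5: 4×1 + 3×3 + 6×5 + 3×3 + 4×3 + 12×4 + 5×1 + 6×5 = 147

Option 5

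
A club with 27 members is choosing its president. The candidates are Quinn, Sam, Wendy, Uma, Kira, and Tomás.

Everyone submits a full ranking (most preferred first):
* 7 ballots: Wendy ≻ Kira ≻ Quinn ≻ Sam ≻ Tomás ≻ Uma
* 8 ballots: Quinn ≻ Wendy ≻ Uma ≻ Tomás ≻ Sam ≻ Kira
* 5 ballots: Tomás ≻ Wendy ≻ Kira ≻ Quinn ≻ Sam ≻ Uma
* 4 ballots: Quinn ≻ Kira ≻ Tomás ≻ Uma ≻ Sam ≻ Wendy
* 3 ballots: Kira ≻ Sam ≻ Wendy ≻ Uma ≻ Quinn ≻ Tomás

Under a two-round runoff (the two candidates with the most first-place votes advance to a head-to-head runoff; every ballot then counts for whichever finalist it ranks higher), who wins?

Round 1 first-place votes: Quinn 12, Sam 0, Wendy 7, Uma 0, Kira 3, Tomás 5. Quinn and Wendy advance.
Runoff: Quinn is ranked above Wendy on 12 ballots, Wendy above Quinn on 15.

Wendy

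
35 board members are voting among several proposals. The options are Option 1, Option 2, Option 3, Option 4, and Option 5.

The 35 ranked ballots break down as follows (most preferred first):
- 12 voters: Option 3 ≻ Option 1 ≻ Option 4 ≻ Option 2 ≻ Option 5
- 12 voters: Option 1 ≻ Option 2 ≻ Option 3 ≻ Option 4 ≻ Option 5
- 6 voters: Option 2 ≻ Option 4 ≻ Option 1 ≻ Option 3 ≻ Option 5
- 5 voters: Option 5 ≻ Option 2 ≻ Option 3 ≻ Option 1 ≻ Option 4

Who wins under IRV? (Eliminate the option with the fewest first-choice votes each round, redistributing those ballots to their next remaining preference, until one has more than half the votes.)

Option 1

Round 1: Option 1 12, Option 2 6, Option 3 12, Option 4 0, Option 5 5. Option 4 eliminated.
Round 2: Option 1 12, Option 2 6, Option 3 12, Option 5 5. Option 5 eliminated.
Round 3: Option 1 12, Option 2 11, Option 3 12. Option 2 eliminated.
Round 4: Option 1 18, Option 3 17. Option 1 has a majority (≥18).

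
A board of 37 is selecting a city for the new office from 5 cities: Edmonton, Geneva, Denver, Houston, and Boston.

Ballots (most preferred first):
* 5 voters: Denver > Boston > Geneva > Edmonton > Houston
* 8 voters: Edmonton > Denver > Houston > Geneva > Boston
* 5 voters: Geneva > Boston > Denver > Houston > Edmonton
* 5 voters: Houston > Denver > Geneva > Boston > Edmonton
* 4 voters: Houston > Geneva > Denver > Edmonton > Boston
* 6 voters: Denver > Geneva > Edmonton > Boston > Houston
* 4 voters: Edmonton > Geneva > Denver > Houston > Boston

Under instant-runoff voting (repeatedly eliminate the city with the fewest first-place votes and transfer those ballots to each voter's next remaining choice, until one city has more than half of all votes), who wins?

Denver

Round 1: Edmonton 12, Geneva 5, Denver 11, Houston 9, Boston 0. Boston eliminated.
Round 2: Edmonton 12, Geneva 5, Denver 11, Houston 9. Geneva eliminated.
Round 3: Edmonton 12, Denver 16, Houston 9. Houston eliminated.
Round 4: Edmonton 12, Denver 25. Denver has a majority (≥19).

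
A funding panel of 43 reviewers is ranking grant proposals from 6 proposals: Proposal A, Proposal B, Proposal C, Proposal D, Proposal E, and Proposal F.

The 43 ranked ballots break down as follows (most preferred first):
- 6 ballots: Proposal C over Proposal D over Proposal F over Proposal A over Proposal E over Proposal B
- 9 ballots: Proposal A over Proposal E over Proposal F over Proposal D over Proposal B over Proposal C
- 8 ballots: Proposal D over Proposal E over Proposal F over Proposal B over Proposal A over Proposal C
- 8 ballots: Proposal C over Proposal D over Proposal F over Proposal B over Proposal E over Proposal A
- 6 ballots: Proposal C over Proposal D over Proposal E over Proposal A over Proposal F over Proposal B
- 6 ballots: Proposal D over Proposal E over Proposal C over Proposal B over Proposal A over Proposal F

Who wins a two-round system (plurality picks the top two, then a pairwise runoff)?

Round 1 first-place votes: Proposal A 9, Proposal B 0, Proposal C 20, Proposal D 14, Proposal E 0, Proposal F 0. Proposal C and Proposal D advance.
Runoff: Proposal C is ranked above Proposal D on 20 ballots, Proposal D above Proposal C on 23.

Proposal D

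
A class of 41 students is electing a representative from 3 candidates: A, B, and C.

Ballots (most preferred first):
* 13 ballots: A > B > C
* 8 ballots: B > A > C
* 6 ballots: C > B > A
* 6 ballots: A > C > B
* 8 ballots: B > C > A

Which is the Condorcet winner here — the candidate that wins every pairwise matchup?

B

B vs A: 22–19
B vs C: 29–12
B beats every other candidate.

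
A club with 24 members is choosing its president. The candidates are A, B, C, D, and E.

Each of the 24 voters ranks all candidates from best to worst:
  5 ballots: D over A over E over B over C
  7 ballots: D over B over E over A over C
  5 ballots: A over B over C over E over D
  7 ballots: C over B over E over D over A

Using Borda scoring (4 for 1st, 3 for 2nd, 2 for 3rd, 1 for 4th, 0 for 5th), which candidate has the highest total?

B

A: 5×3 + 7×1 + 5×4 + 7×0 = 42
B: 5×1 + 7×3 + 5×3 + 7×3 = 62
C: 5×0 + 7×0 + 5×2 + 7×4 = 38
D: 5×4 + 7×4 + 5×0 + 7×1 = 55
E: 5×2 + 7×2 + 5×1 + 7×2 = 43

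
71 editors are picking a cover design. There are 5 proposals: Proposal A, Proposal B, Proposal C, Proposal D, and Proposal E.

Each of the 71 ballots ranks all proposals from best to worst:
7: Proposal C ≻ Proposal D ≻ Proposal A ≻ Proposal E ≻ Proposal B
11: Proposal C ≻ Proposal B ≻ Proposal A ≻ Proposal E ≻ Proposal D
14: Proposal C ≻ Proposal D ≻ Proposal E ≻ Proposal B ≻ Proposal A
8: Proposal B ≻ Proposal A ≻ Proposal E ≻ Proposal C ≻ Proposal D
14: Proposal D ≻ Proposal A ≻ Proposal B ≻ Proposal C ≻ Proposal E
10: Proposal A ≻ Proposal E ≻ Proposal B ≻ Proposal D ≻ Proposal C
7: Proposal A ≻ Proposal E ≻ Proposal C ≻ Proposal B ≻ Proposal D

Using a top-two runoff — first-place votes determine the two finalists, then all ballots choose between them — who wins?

Round 1 first-place votes: Proposal A 17, Proposal B 8, Proposal C 32, Proposal D 14, Proposal E 0. Proposal C and Proposal A advance.
Runoff: Proposal C is ranked above Proposal A on 32 ballots, Proposal A above Proposal C on 39.

Proposal A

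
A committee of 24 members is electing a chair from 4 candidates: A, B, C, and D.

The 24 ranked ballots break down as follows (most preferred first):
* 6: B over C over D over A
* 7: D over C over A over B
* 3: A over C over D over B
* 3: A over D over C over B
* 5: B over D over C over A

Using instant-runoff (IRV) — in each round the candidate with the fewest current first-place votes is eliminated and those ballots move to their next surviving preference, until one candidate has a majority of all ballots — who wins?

Round 1: A 6, B 11, C 0, D 7. C eliminated.
Round 2: A 6, B 11, D 7. A eliminated.
Round 3: B 11, D 13. D has a majority (≥13).

D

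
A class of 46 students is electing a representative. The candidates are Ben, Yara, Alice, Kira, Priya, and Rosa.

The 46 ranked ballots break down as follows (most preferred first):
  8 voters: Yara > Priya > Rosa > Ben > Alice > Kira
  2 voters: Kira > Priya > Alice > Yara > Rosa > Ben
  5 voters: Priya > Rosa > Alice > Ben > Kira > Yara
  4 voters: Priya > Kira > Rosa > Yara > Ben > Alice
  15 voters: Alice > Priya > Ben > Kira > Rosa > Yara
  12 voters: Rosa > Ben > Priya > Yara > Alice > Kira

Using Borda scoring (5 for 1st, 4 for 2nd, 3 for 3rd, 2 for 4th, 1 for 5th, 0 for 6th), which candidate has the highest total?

Ben: 8×2 + 2×0 + 5×2 + 4×1 + 15×3 + 12×4 = 123
Yara: 8×5 + 2×2 + 5×0 + 4×2 + 15×0 + 12×2 = 76
Alice: 8×1 + 2×3 + 5×3 + 4×0 + 15×5 + 12×1 = 116
Kira: 8×0 + 2×5 + 5×1 + 4×4 + 15×2 + 12×0 = 61
Priya: 8×4 + 2×4 + 5×5 + 4×5 + 15×4 + 12×3 = 181
Rosa: 8×3 + 2×1 + 5×4 + 4×3 + 15×1 + 12×5 = 133

Priya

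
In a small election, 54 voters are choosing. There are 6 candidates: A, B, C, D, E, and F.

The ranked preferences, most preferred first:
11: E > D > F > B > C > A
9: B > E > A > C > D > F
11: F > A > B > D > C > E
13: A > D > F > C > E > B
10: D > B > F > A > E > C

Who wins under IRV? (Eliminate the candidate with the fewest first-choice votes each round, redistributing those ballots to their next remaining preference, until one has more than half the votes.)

Round 1: A 13, B 9, C 0, D 10, E 11, F 11. C eliminated.
Round 2: A 13, B 9, D 10, E 11, F 11. B eliminated.
Round 3: A 13, D 10, E 20, F 11. D eliminated.
Round 4: A 13, E 20, F 21. A eliminated.
Round 5: E 20, F 34. F has a majority (≥28).

F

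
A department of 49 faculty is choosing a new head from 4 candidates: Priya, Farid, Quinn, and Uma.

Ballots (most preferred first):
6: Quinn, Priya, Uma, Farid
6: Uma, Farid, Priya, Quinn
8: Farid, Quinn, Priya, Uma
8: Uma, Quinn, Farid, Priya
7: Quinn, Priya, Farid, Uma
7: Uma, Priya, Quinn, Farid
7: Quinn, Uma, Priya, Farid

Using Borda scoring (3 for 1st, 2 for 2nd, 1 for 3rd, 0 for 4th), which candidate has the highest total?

Priya: 6×2 + 6×1 + 8×1 + 8×0 + 7×2 + 7×2 + 7×1 = 61
Farid: 6×0 + 6×2 + 8×3 + 8×1 + 7×1 + 7×0 + 7×0 = 51
Quinn: 6×3 + 6×0 + 8×2 + 8×2 + 7×3 + 7×1 + 7×3 = 99
Uma: 6×1 + 6×3 + 8×0 + 8×3 + 7×0 + 7×3 + 7×2 = 83

Quinn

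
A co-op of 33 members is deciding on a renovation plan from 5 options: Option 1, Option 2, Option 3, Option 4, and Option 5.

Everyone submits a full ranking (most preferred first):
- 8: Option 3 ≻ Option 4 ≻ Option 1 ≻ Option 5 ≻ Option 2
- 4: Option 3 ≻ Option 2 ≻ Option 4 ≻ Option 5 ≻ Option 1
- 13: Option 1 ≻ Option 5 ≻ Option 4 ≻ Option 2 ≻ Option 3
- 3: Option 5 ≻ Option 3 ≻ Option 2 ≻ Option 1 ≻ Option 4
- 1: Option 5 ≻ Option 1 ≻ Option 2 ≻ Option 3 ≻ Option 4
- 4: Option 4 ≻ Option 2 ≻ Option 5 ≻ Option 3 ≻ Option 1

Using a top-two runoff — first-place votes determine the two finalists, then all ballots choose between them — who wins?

Round 1 first-place votes: Option 1 13, Option 2 0, Option 3 12, Option 4 4, Option 5 4. Option 1 and Option 3 advance.
Runoff: Option 1 is ranked above Option 3 on 14 ballots, Option 3 above Option 1 on 19.

Option 3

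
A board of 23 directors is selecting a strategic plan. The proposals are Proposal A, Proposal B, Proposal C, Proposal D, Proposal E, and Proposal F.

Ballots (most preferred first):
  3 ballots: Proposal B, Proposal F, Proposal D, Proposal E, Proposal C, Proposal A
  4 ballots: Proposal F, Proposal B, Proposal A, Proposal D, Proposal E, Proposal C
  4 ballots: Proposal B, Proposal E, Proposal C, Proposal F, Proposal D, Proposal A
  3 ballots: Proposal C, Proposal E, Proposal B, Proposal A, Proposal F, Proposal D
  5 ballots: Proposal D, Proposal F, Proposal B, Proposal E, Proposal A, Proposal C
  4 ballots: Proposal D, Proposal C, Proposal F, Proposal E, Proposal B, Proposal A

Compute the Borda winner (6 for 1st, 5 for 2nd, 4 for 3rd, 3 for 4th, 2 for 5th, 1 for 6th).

Proposal A: 3×1 + 4×4 + 4×1 + 3×3 + 5×2 + 4×1 = 46
Proposal B: 3×6 + 4×5 + 4×6 + 3×4 + 5×4 + 4×2 = 102
Proposal C: 3×2 + 4×1 + 4×4 + 3×6 + 5×1 + 4×5 = 69
Proposal D: 3×4 + 4×3 + 4×2 + 3×1 + 5×6 + 4×6 = 89
Proposal E: 3×3 + 4×2 + 4×5 + 3×5 + 5×3 + 4×3 = 79
Proposal F: 3×5 + 4×6 + 4×3 + 3×2 + 5×5 + 4×4 = 98

Proposal B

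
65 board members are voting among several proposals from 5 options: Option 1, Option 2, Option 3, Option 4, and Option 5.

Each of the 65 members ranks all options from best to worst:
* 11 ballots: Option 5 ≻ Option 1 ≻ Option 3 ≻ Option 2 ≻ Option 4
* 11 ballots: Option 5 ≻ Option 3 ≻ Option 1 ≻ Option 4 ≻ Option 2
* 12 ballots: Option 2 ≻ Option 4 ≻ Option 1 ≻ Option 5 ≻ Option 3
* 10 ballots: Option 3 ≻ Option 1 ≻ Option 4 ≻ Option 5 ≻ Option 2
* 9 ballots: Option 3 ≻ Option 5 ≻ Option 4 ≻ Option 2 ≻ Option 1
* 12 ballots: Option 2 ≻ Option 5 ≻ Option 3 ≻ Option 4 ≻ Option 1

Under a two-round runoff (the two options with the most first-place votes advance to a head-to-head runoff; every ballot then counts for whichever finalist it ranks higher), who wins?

Option 5

Round 1 first-place votes: Option 1 0, Option 2 24, Option 3 19, Option 4 0, Option 5 22. Option 2 and Option 5 advance.
Runoff: Option 2 is ranked above Option 5 on 24 ballots, Option 5 above Option 2 on 41.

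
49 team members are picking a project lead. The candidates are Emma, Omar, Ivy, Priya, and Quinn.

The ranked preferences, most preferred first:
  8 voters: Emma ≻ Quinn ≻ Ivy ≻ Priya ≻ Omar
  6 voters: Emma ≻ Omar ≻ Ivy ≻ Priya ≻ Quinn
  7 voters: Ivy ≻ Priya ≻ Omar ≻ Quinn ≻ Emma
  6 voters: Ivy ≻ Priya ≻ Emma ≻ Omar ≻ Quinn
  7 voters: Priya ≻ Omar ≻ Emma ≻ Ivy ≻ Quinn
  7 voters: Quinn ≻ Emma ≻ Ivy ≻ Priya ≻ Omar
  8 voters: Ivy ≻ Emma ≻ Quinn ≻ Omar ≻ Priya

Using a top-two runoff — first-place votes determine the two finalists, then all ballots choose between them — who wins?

Emma

Round 1 first-place votes: Emma 14, Omar 0, Ivy 21, Priya 7, Quinn 7. Ivy and Emma advance.
Runoff: Ivy is ranked above Emma on 21 ballots, Emma above Ivy on 28.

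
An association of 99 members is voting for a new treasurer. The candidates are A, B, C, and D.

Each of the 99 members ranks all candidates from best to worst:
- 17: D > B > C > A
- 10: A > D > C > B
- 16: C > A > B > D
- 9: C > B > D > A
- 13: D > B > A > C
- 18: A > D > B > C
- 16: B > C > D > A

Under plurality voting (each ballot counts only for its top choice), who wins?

First-place votes: A 28, B 16, C 25, D 30.

D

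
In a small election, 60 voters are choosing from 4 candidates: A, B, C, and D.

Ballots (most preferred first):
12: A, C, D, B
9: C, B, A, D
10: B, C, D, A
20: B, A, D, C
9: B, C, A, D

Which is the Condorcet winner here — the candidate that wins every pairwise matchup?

B vs A: 48–12
B vs C: 39–21
B vs D: 48–12
B beats every other candidate.

B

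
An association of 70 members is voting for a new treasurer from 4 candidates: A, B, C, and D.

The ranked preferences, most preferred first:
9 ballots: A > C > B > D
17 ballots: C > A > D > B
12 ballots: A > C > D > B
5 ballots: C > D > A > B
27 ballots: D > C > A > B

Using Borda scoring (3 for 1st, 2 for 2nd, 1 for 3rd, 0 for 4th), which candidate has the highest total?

A: 9×3 + 17×2 + 12×3 + 5×1 + 27×1 = 129
B: 9×1 + 17×0 + 12×0 + 5×0 + 27×0 = 9
C: 9×2 + 17×3 + 12×2 + 5×3 + 27×2 = 162
D: 9×0 + 17×1 + 12×1 + 5×2 + 27×3 = 120

C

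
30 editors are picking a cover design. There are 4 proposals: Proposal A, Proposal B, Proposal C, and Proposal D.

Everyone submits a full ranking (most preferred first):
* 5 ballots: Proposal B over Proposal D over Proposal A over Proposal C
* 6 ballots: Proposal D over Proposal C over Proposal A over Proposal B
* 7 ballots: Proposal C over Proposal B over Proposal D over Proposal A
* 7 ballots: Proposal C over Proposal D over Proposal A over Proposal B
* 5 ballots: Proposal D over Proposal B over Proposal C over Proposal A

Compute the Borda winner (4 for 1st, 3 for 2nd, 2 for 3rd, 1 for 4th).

Proposal A: 5×2 + 6×2 + 7×1 + 7×2 + 5×1 = 48
Proposal B: 5×4 + 6×1 + 7×3 + 7×1 + 5×3 = 69
Proposal C: 5×1 + 6×3 + 7×4 + 7×4 + 5×2 = 89
Proposal D: 5×3 + 6×4 + 7×2 + 7×3 + 5×4 = 94

Proposal D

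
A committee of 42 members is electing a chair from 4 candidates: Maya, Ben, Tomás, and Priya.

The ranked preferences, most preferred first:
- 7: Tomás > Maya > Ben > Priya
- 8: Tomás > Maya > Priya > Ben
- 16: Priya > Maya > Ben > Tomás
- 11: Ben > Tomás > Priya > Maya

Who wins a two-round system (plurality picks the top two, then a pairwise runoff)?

Tomás

Round 1 first-place votes: Maya 0, Ben 11, Tomás 15, Priya 16. Priya and Tomás advance.
Runoff: Priya is ranked above Tomás on 16 ballots, Tomás above Priya on 26.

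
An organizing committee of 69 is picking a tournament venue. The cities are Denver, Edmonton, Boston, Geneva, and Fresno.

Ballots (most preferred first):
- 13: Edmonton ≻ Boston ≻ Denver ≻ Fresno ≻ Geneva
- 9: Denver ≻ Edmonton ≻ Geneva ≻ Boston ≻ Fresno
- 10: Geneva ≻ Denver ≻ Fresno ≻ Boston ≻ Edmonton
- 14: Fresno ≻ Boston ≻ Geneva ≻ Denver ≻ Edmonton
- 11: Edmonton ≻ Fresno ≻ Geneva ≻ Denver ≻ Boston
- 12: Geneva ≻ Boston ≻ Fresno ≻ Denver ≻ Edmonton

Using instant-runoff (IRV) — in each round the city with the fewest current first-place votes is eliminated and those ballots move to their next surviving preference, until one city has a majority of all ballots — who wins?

Geneva

Round 1: Denver 9, Edmonton 24, Boston 0, Geneva 22, Fresno 14. Boston eliminated.
Round 2: Denver 9, Edmonton 24, Geneva 22, Fresno 14. Denver eliminated.
Round 3: Edmonton 33, Geneva 22, Fresno 14. Fresno eliminated.
Round 4: Edmonton 33, Geneva 36. Geneva has a majority (≥35).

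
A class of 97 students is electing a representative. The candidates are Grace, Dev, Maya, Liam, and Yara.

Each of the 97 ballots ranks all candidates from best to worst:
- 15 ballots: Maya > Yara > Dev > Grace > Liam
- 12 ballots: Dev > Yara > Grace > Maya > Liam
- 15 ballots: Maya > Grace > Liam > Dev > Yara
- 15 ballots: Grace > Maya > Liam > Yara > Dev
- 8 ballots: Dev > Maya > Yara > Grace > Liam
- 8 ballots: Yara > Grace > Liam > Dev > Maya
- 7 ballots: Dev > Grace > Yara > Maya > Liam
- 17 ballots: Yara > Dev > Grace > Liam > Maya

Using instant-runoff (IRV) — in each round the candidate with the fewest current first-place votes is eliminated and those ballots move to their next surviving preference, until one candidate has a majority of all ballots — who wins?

Dev

Round 1: Grace 15, Dev 27, Maya 30, Liam 0, Yara 25. Liam eliminated.
Round 2: Grace 15, Dev 27, Maya 30, Yara 25. Grace eliminated.
Round 3: Dev 27, Maya 45, Yara 25. Yara eliminated.
Round 4: Dev 52, Maya 45. Dev has a majority (≥49).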